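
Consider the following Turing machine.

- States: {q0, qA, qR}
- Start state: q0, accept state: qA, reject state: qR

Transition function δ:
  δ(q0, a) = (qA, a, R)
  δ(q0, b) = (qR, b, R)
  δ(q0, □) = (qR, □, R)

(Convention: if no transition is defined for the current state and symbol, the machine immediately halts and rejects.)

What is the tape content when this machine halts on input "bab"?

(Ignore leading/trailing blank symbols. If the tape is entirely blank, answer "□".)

Execution trace:
Initial: [q0]bab
Step 1: δ(q0, b) = (qR, b, R) → b[qR]ab

The machine reaches the reject state qR and halts.

Final tape (ignoring leading/trailing blanks): bab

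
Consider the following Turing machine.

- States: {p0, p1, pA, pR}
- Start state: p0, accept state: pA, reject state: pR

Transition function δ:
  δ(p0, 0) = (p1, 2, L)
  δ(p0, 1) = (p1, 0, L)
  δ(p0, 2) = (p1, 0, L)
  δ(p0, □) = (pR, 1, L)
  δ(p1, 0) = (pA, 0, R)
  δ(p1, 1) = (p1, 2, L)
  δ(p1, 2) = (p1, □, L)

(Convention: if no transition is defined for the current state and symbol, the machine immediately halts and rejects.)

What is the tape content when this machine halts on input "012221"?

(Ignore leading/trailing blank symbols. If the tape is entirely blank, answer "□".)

Execution trace:
Initial: [p0]012221
Step 1: δ(p0, 0) = (p1, 2, L) → [p1]□212221

No transition is defined for δ(p1, □). By convention the machine halts and rejects.

Final tape (ignoring leading/trailing blanks): 212221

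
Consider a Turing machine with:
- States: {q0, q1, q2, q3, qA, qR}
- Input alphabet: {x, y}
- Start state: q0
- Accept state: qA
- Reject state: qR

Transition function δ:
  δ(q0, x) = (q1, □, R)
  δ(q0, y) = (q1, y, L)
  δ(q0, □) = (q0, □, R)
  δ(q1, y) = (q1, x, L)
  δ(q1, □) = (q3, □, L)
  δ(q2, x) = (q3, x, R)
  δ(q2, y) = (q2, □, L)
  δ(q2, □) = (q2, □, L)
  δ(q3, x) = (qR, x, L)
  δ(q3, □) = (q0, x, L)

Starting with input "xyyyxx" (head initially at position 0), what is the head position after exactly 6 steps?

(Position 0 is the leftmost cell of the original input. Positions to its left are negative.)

Execution trace (head position shown):
Step 0: [q0]xyyyxx  (head at position 0)
Step 1: move right → □[q1]yyyxx  (head at position 1)
Step 2: move left → [q1]□xyyxx  (head at position 0)
Step 3: move left → [q3]□□xyyxx  (head at position -1)
Step 4: move left → [q0]□x□xyyxx  (head at position -2)
Step 5: move right → □[q0]x□xyyxx  (head at position -1)
Step 6: move right → □□[q1]□xyyxx  (head at position 0)

After 6 steps, the head is at position 0.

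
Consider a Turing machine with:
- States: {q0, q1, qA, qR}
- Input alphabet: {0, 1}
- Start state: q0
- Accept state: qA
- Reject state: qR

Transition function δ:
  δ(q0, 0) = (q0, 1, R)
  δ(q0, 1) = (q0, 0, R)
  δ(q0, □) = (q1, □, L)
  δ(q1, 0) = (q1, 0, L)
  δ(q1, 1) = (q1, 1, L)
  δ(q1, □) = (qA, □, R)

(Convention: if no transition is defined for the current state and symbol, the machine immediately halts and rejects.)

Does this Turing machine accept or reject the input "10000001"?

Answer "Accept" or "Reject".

Execution trace:
Initial: [q0]10000001
Step 1: δ(q0, 1) = (q0, 0, R) → 0[q0]0000001
Step 2: δ(q0, 0) = (q0, 1, R) → 01[q0]000001
Step 3: δ(q0, 0) = (q0, 1, R) → 011[q0]00001
Step 4: δ(q0, 0) = (q0, 1, R) → 0111[q0]0001
Step 5: δ(q0, 0) = (q0, 1, R) → 01111[q0]001
Step 6: δ(q0, 0) = (q0, 1, R) → 011111[q0]01
Step 7: δ(q0, 0) = (q0, 1, R) → 0111111[q0]1
Step 8: δ(q0, 1) = (q0, 0, R) → 01111110[q0]□
Step 9: δ(q0, □) = (q1, □, L) → 0111111[q1]0□
Step 10: δ(q1, 0) = (q1, 0, L) → 011111[q1]10□
Step 11: δ(q1, 1) = (q1, 1, L) → 01111[q1]110□
Step 12: δ(q1, 1) = (q1, 1, L) → 0111[q1]1110□
Step 13: δ(q1, 1) = (q1, 1, L) → 011[q1]11110□
Step 14: δ(q1, 1) = (q1, 1, L) → 01[q1]111110□
Step 15: δ(q1, 1) = (q1, 1, L) → 0[q1]1111110□
Step 16: δ(q1, 1) = (q1, 1, L) → [q1]01111110□
Step 17: δ(q1, 0) = (q1, 0, L) → [q1]□01111110□
Step 18: δ(q1, □) = (qA, □, R) → □[qA]01111110□

The machine reaches the accept state qA and halts.

Answer: Accept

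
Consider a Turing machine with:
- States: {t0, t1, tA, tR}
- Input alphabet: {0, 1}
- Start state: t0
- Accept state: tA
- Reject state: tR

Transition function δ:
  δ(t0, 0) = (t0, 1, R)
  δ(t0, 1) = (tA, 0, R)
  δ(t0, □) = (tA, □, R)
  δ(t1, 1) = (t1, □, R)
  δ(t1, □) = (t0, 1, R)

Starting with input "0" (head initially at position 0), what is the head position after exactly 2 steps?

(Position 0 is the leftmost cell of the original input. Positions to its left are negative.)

Execution trace (head position shown):
Step 0: [t0]0  (head at position 0)
Step 1: move right → 1[t0]□  (head at position 1)
Step 2: move right → 1□[tA]□  (head at position 2)

After 2 steps, the head is at position 2.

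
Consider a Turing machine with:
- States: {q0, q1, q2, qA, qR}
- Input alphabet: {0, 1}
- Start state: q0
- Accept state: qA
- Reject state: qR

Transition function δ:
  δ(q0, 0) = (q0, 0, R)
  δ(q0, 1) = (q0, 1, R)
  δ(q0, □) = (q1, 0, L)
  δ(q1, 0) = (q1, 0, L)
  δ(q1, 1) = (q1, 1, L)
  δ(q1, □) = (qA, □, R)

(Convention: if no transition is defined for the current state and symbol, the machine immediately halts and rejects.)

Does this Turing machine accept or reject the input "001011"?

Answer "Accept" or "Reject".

Execution trace:
Initial: [q0]001011
Step 1: δ(q0, 0) = (q0, 0, R) → 0[q0]01011
Step 2: δ(q0, 0) = (q0, 0, R) → 00[q0]1011
Step 3: δ(q0, 1) = (q0, 1, R) → 001[q0]011
Step 4: δ(q0, 0) = (q0, 0, R) → 0010[q0]11
Step 5: δ(q0, 1) = (q0, 1, R) → 00101[q0]1
Step 6: δ(q0, 1) = (q0, 1, R) → 001011[q0]□
Step 7: δ(q0, □) = (q1, 0, L) → 00101[q1]10
Step 8: δ(q1, 1) = (q1, 1, L) → 0010[q1]110
Step 9: δ(q1, 1) = (q1, 1, L) → 001[q1]0110
Step 10: δ(q1, 0) = (q1, 0, L) → 00[q1]10110
Step 11: δ(q1, 1) = (q1, 1, L) → 0[q1]010110
Step 12: δ(q1, 0) = (q1, 0, L) → [q1]0010110
Step 13: δ(q1, 0) = (q1, 0, L) → [q1]□0010110
Step 14: δ(q1, □) = (qA, □, R) → □[qA]0010110

The machine reaches the accept state qA and halts.

Answer: Accept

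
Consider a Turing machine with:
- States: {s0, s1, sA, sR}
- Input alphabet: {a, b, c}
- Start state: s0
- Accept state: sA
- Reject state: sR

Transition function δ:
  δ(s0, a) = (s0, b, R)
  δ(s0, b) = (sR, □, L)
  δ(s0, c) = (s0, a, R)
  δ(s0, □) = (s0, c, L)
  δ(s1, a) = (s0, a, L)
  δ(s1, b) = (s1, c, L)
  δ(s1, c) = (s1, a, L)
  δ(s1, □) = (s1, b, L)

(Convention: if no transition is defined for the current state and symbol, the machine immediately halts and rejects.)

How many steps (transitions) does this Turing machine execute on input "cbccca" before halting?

Execution trace:
Initial: [s0]cbccca
Step 1: δ(s0, c) = (s0, a, R) → a[s0]bccca
Step 2: δ(s0, b) = (sR, □, L) → [sR]a□ccca

The machine reaches the reject state sR and halts.

The machine executed 2 steps before halting.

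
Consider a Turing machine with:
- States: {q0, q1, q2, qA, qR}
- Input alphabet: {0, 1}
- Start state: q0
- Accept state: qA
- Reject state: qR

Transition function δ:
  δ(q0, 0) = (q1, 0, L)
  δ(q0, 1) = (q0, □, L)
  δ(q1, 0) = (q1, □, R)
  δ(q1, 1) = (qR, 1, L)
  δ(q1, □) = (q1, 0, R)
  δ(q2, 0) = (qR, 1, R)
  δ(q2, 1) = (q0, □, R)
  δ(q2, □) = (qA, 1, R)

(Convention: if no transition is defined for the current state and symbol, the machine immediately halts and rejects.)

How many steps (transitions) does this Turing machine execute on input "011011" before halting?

Execution trace:
Initial: [q0]011011
Step 1: δ(q0, 0) = (q1, 0, L) → [q1]□011011
Step 2: δ(q1, □) = (q1, 0, R) → 0[q1]011011
Step 3: δ(q1, 0) = (q1, □, R) → 0□[q1]11011
Step 4: δ(q1, 1) = (qR, 1, L) → 0[qR]□11011

The machine reaches the reject state qR and halts.

The machine executed 4 steps before halting.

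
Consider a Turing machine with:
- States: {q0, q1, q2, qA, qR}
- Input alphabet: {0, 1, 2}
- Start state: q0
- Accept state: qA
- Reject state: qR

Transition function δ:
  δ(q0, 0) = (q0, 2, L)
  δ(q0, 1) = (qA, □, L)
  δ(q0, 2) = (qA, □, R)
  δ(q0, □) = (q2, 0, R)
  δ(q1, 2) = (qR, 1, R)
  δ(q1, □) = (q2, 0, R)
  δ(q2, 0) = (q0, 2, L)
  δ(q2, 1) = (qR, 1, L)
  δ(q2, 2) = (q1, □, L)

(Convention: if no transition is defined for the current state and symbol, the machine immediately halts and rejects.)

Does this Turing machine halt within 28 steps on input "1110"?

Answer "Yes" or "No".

Execution trace:
Initial: [q0]1110
Step 1: δ(q0, 1) = (qA, □, L) → [qA]□□110

The machine reaches the accept state qA and halts.
The machine halted after 1 step (within the 28-step bound).

Answer: Yes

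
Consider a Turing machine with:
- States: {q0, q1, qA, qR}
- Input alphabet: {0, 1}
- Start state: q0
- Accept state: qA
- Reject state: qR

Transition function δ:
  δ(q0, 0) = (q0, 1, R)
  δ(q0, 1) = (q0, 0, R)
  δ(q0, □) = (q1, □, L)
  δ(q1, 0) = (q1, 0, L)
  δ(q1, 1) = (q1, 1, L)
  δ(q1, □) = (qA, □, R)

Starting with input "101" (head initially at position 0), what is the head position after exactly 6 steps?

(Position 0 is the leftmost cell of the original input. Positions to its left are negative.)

Execution trace (head position shown):
Step 0: [q0]101  (head at position 0)
Step 1: move right → 0[q0]01  (head at position 1)
Step 2: move right → 01[q0]1  (head at position 2)
Step 3: move right → 010[q0]□  (head at position 3)
Step 4: move left → 01[q1]0□  (head at position 2)
Step 5: move left → 0[q1]10□  (head at position 1)
Step 6: move left → [q1]010□  (head at position 0)

After 6 steps, the head is at position 0.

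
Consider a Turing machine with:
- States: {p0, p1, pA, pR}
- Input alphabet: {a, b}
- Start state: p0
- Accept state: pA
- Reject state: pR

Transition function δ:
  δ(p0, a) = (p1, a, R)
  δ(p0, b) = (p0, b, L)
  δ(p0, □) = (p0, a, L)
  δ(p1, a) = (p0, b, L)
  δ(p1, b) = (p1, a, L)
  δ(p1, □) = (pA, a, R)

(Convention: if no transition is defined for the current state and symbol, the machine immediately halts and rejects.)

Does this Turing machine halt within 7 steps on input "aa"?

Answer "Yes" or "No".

Execution trace:
Initial: [p0]aa
Step 1: δ(p0, a) = (p1, a, R) → a[p1]a
Step 2: δ(p1, a) = (p0, b, L) → [p0]ab
Step 3: δ(p0, a) = (p1, a, R) → a[p1]b
Step 4: δ(p1, b) = (p1, a, L) → [p1]aa
Step 5: δ(p1, a) = (p0, b, L) → [p0]□ba
Step 6: δ(p0, □) = (p0, a, L) → [p0]□aba
Step 7: δ(p0, □) = (p0, a, L) → [p0]□aaba

The machine has not reached a halting state after 7 steps.
The machine did not halt within the 7-step bound.

Answer: No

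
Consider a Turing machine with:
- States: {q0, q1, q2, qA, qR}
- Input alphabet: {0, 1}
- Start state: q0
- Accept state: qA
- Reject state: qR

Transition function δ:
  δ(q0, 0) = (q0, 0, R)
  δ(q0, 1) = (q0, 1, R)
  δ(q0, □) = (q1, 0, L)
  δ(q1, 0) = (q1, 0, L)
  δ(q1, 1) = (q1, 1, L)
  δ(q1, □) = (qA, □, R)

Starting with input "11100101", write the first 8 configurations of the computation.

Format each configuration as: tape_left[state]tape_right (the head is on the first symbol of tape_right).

Transitions applied:
Step 1: δ(q0, 1) = (q0, 1, R)
Step 2: δ(q0, 1) = (q0, 1, R)
Step 3: δ(q0, 1) = (q0, 1, R)
Step 4: δ(q0, 0) = (q0, 0, R)
Step 5: δ(q0, 0) = (q0, 0, R)
Step 6: δ(q0, 1) = (q0, 1, R)
Step 7: δ(q0, 0) = (q0, 0, R)

The first 8 configurations are:
[q0]11100101 ⊢ 1[q0]1100101 ⊢ 11[q0]100101 ⊢ 111[q0]00101 ⊢ 1110[q0]0101 ⊢ 11100[q0]101 ⊢ 111001[q0]01 ⊢ 1110010[q0]1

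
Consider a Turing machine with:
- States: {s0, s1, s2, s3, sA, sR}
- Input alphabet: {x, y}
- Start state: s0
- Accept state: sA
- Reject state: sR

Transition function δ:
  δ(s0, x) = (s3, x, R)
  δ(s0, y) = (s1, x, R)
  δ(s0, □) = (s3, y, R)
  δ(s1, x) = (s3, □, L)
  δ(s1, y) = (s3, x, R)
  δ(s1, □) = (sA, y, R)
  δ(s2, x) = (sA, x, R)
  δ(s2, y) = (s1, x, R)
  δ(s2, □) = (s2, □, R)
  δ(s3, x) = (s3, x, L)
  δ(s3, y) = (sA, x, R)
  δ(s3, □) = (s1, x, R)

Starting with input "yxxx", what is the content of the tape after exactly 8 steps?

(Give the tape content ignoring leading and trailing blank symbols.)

Execution trace:
Initial: [s0]yxxx
Step 1: δ(s0, y) = (s1, x, R) → x[s1]xxx
Step 2: δ(s1, x) = (s3, □, L) → [s3]x□xx
Step 3: δ(s3, x) = (s3, x, L) → [s3]□x□xx
Step 4: δ(s3, □) = (s1, x, R) → x[s1]x□xx
Step 5: δ(s1, x) = (s3, □, L) → [s3]x□□xx
Step 6: δ(s3, x) = (s3, x, L) → [s3]□x□□xx
Step 7: δ(s3, □) = (s1, x, R) → x[s1]x□□xx
Step 8: δ(s1, x) = (s3, □, L) → [s3]x□□□xx

After 8 steps, the tape (ignoring leading/trailing blanks) is: x□□□xx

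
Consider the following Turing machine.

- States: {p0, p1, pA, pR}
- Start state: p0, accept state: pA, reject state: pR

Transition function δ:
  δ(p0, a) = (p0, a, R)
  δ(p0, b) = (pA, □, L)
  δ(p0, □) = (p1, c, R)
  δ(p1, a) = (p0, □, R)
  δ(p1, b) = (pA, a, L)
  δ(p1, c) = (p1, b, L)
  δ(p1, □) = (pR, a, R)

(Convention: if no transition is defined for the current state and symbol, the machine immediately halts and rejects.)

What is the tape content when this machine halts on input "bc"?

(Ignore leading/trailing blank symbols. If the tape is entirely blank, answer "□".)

Execution trace:
Initial: [p0]bc
Step 1: δ(p0, b) = (pA, □, L) → [pA]□□c

The machine reaches the accept state pA and halts.

Final tape (ignoring leading/trailing blanks): c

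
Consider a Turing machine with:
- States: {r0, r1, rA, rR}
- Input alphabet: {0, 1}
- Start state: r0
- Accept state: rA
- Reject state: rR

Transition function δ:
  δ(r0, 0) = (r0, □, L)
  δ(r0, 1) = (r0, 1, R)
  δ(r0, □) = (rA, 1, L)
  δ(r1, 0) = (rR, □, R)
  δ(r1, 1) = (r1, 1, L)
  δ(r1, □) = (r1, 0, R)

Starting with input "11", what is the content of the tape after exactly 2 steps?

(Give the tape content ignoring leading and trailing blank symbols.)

Execution trace:
Initial: [r0]11
Step 1: δ(r0, 1) = (r0, 1, R) → 1[r0]1
Step 2: δ(r0, 1) = (r0, 1, R) → 11[r0]□

After 2 steps, the tape (ignoring leading/trailing blanks) is: 11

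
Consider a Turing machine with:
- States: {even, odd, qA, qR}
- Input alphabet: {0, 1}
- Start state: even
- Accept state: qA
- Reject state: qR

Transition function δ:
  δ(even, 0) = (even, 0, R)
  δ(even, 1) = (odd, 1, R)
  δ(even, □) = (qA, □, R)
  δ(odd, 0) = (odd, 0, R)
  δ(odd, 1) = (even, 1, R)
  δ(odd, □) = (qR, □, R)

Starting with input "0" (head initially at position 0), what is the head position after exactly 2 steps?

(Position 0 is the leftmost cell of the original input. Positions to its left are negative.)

Execution trace (head position shown):
Step 0: [even]0  (head at position 0)
Step 1: move right → 0[even]□  (head at position 1)
Step 2: move right → 0□[qA]□  (head at position 2)

After 2 steps, the head is at position 2.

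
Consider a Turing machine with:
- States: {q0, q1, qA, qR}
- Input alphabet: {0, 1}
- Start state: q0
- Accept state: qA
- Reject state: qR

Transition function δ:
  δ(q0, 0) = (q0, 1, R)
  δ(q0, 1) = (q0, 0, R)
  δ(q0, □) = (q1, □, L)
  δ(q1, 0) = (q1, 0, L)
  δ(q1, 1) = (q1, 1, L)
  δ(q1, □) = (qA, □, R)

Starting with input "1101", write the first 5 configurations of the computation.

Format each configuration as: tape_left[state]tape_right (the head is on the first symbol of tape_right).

Transitions applied:
Step 1: δ(q0, 1) = (q0, 0, R)
Step 2: δ(q0, 1) = (q0, 0, R)
Step 3: δ(q0, 0) = (q0, 1, R)
Step 4: δ(q0, 1) = (q0, 0, R)

The first 5 configurations are:
[q0]1101 ⊢ 0[q0]101 ⊢ 00[q0]01 ⊢ 001[q0]1 ⊢ 0010[q0]□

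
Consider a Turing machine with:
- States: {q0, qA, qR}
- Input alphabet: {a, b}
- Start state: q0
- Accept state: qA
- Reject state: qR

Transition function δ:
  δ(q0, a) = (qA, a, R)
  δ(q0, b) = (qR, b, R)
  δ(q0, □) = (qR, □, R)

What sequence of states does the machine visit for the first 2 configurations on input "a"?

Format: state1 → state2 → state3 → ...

Execution trace:
Initial: [q0]a
Step 1: δ(q0, a) = (qA, a, R) → a[qA]□

The machine reaches the accept state qA and halts.

State sequence: q0 → qA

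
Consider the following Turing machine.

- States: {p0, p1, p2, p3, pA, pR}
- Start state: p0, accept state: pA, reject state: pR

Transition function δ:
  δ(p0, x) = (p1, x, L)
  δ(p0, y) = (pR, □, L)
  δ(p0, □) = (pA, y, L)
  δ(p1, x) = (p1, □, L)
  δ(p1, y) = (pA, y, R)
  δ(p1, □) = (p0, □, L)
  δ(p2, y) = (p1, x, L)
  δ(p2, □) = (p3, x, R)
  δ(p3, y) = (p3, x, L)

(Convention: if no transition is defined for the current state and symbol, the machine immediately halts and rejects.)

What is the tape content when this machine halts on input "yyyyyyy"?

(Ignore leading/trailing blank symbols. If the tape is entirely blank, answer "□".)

Execution trace:
Initial: [p0]yyyyyyy
Step 1: δ(p0, y) = (pR, □, L) → [pR]□□yyyyyy

The machine reaches the reject state pR and halts.

Final tape (ignoring leading/trailing blanks): yyyyyy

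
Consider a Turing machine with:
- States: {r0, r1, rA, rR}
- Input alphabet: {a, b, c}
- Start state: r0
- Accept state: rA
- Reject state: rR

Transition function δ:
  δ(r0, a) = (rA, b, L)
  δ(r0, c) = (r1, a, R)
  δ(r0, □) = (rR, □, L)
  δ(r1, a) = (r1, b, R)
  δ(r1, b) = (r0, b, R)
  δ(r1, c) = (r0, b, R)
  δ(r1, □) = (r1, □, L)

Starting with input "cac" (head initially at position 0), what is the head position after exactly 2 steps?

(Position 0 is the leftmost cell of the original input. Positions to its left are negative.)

Execution trace (head position shown):
Step 0: [r0]cac  (head at position 0)
Step 1: move right → a[r1]ac  (head at position 1)
Step 2: move right → ab[r1]c  (head at position 2)

After 2 steps, the head is at position 2.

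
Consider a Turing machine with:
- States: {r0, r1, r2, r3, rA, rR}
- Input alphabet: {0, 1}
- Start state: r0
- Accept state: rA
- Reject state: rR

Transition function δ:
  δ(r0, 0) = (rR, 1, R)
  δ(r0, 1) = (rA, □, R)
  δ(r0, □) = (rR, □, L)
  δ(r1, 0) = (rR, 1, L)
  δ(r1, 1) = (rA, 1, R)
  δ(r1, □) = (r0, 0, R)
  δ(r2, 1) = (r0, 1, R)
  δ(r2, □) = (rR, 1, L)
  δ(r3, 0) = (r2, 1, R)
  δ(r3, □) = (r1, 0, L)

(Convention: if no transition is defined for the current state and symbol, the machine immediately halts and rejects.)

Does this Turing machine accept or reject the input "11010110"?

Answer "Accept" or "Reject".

Execution trace:
Initial: [r0]11010110
Step 1: δ(r0, 1) = (rA, □, R) → □[rA]1010110

The machine reaches the accept state rA and halts.

Answer: Accept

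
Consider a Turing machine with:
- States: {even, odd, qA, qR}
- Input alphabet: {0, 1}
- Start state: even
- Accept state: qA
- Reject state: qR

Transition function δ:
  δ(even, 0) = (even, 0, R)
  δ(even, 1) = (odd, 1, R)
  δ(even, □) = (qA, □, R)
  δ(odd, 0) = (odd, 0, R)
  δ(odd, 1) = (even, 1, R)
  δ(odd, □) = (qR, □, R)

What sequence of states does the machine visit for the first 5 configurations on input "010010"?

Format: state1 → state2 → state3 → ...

Execution trace:
Initial: [even]010010
Step 1: δ(even, 0) = (even, 0, R) → 0[even]10010
Step 2: δ(even, 1) = (odd, 1, R) → 01[odd]0010
Step 3: δ(odd, 0) = (odd, 0, R) → 010[odd]010
Step 4: δ(odd, 0) = (odd, 0, R) → 0100[odd]10

State sequence: even → even → odd → odd → odd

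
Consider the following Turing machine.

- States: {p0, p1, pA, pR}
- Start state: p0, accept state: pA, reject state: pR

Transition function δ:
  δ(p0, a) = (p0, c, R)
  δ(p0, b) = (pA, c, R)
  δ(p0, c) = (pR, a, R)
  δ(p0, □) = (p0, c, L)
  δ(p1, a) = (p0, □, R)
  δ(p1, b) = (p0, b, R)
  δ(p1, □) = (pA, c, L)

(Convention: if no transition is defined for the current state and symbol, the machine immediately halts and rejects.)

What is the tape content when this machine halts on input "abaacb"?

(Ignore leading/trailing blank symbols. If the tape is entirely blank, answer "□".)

Execution trace:
Initial: [p0]abaacb
Step 1: δ(p0, a) = (p0, c, R) → c[p0]baacb
Step 2: δ(p0, b) = (pA, c, R) → cc[pA]aacb

The machine reaches the accept state pA and halts.

Final tape (ignoring leading/trailing blanks): ccaacb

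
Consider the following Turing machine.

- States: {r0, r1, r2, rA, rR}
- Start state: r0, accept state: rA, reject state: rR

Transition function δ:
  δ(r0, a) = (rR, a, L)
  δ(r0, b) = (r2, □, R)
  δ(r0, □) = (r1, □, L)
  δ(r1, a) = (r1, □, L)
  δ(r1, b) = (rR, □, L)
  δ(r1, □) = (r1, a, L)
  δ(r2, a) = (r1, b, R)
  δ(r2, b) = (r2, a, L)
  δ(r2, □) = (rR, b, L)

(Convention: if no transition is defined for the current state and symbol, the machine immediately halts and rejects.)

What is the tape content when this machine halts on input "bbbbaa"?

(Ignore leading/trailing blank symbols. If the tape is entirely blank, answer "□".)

Execution trace:
Initial: [r0]bbbbaa
Step 1: δ(r0, b) = (r2, □, R) → □[r2]bbbaa
Step 2: δ(r2, b) = (r2, a, L) → [r2]□abbaa
Step 3: δ(r2, □) = (rR, b, L) → [rR]□babbaa

The machine reaches the reject state rR and halts.

Final tape (ignoring leading/trailing blanks): babbaa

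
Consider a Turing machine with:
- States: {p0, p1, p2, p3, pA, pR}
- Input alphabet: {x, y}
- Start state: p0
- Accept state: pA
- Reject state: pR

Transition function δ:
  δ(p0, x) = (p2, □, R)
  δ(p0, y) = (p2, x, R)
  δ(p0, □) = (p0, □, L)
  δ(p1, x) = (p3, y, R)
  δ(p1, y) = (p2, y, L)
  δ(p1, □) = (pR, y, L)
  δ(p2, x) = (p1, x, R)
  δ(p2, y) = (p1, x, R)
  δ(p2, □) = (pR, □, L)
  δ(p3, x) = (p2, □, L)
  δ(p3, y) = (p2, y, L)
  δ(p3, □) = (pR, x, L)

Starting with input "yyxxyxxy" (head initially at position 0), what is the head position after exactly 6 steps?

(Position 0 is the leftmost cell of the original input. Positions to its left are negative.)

Execution trace (head position shown):
Step 0: [p0]yyxxyxxy  (head at position 0)
Step 1: move right → x[p2]yxxyxxy  (head at position 1)
Step 2: move right → xx[p1]xxyxxy  (head at position 2)
Step 3: move right → xxy[p3]xyxxy  (head at position 3)
Step 4: move left → xx[p2]y□yxxy  (head at position 2)
Step 5: move right → xxx[p1]□yxxy  (head at position 3)
Step 6: move left → xx[pR]xyyxxy  (head at position 2)

After 6 steps, the head is at position 2.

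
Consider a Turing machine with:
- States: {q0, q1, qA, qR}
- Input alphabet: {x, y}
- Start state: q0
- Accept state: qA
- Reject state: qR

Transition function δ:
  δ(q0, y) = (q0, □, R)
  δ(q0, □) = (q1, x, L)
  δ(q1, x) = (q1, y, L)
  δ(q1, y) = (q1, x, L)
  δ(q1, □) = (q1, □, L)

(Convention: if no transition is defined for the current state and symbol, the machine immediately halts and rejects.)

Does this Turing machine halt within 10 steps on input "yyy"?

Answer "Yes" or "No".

Execution trace:
Initial: [q0]yyy
Step 1: δ(q0, y) = (q0, □, R) → □[q0]yy
Step 2: δ(q0, y) = (q0, □, R) → □□[q0]y
Step 3: δ(q0, y) = (q0, □, R) → □□□[q0]□
Step 4: δ(q0, □) = (q1, x, L) → □□[q1]□x
Step 5: δ(q1, □) = (q1, □, L) → □[q1]□□x
Step 6: δ(q1, □) = (q1, □, L) → [q1]□□□x
Step 7: δ(q1, □) = (q1, □, L) → [q1]□□□□x
Step 8: δ(q1, □) = (q1, □, L) → [q1]□□□□□x
Step 9: δ(q1, □) = (q1, □, L) → [q1]□□□□□□x
Step 10: δ(q1, □) = (q1, □, L) → [q1]□□□□□□□x

The machine has not reached a halting state after 10 steps.
The machine did not halt within the 10-step bound.

Answer: No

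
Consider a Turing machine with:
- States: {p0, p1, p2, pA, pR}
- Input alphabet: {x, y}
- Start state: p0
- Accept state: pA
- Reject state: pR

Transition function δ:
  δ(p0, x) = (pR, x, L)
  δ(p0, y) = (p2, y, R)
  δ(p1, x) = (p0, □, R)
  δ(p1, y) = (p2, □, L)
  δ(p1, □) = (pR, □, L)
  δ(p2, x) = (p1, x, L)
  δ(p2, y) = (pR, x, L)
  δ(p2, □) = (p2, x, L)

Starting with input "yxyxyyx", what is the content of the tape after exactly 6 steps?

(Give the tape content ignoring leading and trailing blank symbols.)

Execution trace:
Initial: [p0]yxyxyyx
Step 1: δ(p0, y) = (p2, y, R) → y[p2]xyxyyx
Step 2: δ(p2, x) = (p1, x, L) → [p1]yxyxyyx
Step 3: δ(p1, y) = (p2, □, L) → [p2]□□xyxyyx
Step 4: δ(p2, □) = (p2, x, L) → [p2]□x□xyxyyx
Step 5: δ(p2, □) = (p2, x, L) → [p2]□xx□xyxyyx
Step 6: δ(p2, □) = (p2, x, L) → [p2]□xxx□xyxyyx

After 6 steps, the tape (ignoring leading/trailing blanks) is: xxx□xyxyyx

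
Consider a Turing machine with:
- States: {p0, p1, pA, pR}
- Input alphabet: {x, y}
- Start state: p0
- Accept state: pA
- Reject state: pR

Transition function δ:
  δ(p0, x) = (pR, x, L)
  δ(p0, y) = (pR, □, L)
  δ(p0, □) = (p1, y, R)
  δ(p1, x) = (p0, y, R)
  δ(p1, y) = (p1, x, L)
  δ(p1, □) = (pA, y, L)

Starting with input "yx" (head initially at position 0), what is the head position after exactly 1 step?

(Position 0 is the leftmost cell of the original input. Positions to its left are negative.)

Execution trace (head position shown):
Step 0: [p0]yx  (head at position 0)
Step 1: move left → [pR]□□x  (head at position -1)

After 1 step, the head is at position -1.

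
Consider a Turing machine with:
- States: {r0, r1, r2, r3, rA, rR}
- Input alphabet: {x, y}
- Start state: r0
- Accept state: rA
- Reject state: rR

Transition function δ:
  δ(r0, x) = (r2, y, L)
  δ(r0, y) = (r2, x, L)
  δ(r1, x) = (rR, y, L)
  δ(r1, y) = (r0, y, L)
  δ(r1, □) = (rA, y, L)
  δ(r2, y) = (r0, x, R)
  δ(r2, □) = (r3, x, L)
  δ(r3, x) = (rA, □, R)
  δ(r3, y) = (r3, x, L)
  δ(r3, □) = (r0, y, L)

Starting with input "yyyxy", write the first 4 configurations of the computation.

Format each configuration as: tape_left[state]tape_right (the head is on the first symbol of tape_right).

Transitions applied:
Step 1: δ(r0, y) = (r2, x, L)
Step 2: δ(r2, □) = (r3, x, L)
Step 3: δ(r3, □) = (r0, y, L)

The first 4 configurations are:
[r0]yyyxy ⊢ [r2]□xyyxy ⊢ [r3]□xxyyxy ⊢ [r0]□yxxyyxy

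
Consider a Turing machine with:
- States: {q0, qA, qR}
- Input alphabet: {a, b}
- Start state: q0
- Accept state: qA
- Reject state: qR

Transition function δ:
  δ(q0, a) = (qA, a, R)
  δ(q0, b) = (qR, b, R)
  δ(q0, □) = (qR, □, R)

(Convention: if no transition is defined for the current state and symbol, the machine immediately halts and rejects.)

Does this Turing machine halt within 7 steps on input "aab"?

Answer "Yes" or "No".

Execution trace:
Initial: [q0]aab
Step 1: δ(q0, a) = (qA, a, R) → a[qA]ab

The machine reaches the accept state qA and halts.
The machine halted after 1 step (within the 7-step bound).

Answer: Yes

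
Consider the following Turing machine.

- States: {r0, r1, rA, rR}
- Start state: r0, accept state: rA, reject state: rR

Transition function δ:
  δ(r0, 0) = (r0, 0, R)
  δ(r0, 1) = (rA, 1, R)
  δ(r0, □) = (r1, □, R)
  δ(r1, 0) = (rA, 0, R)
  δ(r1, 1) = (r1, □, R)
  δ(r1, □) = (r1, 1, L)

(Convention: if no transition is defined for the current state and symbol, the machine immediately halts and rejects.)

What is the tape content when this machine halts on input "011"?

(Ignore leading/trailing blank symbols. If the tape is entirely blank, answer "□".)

Execution trace:
Initial: [r0]011
Step 1: δ(r0, 0) = (r0, 0, R) → 0[r0]11
Step 2: δ(r0, 1) = (rA, 1, R) → 01[rA]1

The machine reaches the accept state rA and halts.

Final tape (ignoring leading/trailing blanks): 011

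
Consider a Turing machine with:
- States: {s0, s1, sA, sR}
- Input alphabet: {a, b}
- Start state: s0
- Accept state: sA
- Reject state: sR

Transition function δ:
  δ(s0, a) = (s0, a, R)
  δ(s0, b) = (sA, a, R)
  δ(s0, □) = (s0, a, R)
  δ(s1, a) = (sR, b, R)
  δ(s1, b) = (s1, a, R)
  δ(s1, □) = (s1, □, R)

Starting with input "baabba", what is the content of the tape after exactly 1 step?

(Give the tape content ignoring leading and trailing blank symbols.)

Execution trace:
Initial: [s0]baabba
Step 1: δ(s0, b) = (sA, a, R) → a[sA]aabba

The machine reaches the accept state sA and halts.

After 1 step, the tape (ignoring leading/trailing blanks) is: aaabba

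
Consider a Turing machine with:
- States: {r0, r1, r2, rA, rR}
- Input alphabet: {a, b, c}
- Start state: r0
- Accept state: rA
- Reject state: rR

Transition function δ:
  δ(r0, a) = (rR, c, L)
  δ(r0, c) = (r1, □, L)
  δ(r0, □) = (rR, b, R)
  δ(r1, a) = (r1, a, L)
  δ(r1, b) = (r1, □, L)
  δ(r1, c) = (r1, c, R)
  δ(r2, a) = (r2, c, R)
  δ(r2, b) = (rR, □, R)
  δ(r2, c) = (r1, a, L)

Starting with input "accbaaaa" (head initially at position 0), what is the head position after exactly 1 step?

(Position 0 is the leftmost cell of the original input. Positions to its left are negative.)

Execution trace (head position shown):
Step 0: [r0]accbaaaa  (head at position 0)
Step 1: move left → [rR]□cccbaaaa  (head at position -1)

After 1 step, the head is at position -1.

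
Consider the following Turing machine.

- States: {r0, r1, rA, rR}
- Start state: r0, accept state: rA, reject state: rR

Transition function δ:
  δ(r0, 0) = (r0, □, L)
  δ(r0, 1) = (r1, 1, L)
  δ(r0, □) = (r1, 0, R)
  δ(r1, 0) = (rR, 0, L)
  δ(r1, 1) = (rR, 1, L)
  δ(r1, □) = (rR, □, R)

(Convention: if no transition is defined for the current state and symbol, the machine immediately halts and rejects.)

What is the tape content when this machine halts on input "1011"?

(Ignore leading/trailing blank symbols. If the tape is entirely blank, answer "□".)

Execution trace:
Initial: [r0]1011
Step 1: δ(r0, 1) = (r1, 1, L) → [r1]□1011
Step 2: δ(r1, □) = (rR, □, R) → □[rR]1011

The machine reaches the reject state rR and halts.

Final tape (ignoring leading/trailing blanks): 1011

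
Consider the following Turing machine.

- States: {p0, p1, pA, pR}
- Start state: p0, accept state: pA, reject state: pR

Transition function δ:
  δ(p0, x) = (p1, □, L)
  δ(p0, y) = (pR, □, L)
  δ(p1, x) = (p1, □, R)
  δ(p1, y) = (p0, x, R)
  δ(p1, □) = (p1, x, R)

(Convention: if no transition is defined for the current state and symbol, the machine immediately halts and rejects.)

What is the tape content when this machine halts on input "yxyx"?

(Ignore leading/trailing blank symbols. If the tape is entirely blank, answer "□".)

Execution trace:
Initial: [p0]yxyx
Step 1: δ(p0, y) = (pR, □, L) → [pR]□□xyx

The machine reaches the reject state pR and halts.

Final tape (ignoring leading/trailing blanks): xyx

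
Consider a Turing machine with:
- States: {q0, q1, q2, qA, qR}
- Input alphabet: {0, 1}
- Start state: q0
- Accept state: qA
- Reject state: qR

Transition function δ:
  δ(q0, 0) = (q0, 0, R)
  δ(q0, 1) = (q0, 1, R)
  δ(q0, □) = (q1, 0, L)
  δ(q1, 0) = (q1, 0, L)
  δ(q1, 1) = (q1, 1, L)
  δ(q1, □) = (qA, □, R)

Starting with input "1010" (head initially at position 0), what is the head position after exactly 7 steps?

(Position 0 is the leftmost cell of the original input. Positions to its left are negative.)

Execution trace (head position shown):
Step 0: [q0]1010  (head at position 0)
Step 1: move right → 1[q0]010  (head at position 1)
Step 2: move right → 10[q0]10  (head at position 2)
Step 3: move right → 101[q0]0  (head at position 3)
Step 4: move right → 1010[q0]□  (head at position 4)
Step 5: move left → 101[q1]00  (head at position 3)
Step 6: move left → 10[q1]100  (head at position 2)
Step 7: move left → 1[q1]0100  (head at position 1)

After 7 steps, the head is at position 1.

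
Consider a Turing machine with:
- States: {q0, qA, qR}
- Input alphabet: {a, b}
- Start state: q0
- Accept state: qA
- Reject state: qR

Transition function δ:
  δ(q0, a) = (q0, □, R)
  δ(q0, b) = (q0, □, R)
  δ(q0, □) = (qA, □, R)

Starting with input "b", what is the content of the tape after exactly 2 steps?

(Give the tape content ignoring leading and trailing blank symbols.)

Execution trace:
Initial: [q0]b
Step 1: δ(q0, b) = (q0, □, R) → □[q0]□
Step 2: δ(q0, □) = (qA, □, R) → □□[qA]□

The machine reaches the accept state qA and halts.

After 2 steps, the tape (ignoring leading/trailing blanks) is: □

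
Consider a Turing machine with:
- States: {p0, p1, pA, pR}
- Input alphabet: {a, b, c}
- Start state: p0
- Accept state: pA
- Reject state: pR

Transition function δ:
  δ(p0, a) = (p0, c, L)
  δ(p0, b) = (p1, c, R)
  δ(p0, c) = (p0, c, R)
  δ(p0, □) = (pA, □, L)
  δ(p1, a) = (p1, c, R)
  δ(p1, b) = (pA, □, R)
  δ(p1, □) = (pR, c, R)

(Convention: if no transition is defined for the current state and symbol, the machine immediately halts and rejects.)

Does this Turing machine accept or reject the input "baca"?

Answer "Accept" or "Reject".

Execution trace:
Initial: [p0]baca
Step 1: δ(p0, b) = (p1, c, R) → c[p1]aca
Step 2: δ(p1, a) = (p1, c, R) → cc[p1]ca

No transition is defined for δ(p1, c). By convention the machine halts and rejects.

Answer: Reject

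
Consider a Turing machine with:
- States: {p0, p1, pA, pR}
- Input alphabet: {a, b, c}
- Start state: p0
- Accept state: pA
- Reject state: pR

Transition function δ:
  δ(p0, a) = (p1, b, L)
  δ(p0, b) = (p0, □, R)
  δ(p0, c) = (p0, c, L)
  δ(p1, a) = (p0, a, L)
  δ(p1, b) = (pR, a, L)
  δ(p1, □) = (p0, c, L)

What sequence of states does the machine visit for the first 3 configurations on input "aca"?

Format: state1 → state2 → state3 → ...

Execution trace:
Initial: [p0]aca
Step 1: δ(p0, a) = (p1, b, L) → [p1]□bca
Step 2: δ(p1, □) = (p0, c, L) → [p0]□cbca

No transition is defined for δ(p0, □). By convention the machine halts and rejects.

State sequence: p0 → p1 → p0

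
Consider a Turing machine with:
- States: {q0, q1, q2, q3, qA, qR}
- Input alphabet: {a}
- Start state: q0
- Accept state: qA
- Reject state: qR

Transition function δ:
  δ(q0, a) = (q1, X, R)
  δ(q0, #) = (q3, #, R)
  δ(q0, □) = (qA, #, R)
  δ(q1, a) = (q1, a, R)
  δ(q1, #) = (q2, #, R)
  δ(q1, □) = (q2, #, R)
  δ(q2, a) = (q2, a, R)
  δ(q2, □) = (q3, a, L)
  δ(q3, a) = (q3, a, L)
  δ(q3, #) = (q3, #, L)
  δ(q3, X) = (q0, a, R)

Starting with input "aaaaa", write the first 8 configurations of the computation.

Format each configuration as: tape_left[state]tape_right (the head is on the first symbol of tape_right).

Transitions applied:
Step 1: δ(q0, a) = (q1, X, R)
Step 2: δ(q1, a) = (q1, a, R)
Step 3: δ(q1, a) = (q1, a, R)
Step 4: δ(q1, a) = (q1, a, R)
Step 5: δ(q1, a) = (q1, a, R)
Step 6: δ(q1, □) = (q2, #, R)
Step 7: δ(q2, □) = (q3, a, L)

The first 8 configurations are:
[q0]aaaaa ⊢ X[q1]aaaa ⊢ Xa[q1]aaa ⊢ Xaa[q1]aa ⊢ Xaaa[q1]a ⊢ Xaaaa[q1]□ ⊢ Xaaaa#[q2]□ ⊢ Xaaaa[q3]#a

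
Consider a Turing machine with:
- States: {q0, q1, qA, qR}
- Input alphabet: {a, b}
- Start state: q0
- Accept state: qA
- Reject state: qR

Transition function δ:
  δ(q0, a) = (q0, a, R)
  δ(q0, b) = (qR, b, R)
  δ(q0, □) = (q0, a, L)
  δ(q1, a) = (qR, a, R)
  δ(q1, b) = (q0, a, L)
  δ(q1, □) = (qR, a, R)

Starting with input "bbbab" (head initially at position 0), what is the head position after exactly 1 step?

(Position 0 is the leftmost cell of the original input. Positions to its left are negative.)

Execution trace (head position shown):
Step 0: [q0]bbbab  (head at position 0)
Step 1: move right → b[qR]bbab  (head at position 1)

After 1 step, the head is at position 1.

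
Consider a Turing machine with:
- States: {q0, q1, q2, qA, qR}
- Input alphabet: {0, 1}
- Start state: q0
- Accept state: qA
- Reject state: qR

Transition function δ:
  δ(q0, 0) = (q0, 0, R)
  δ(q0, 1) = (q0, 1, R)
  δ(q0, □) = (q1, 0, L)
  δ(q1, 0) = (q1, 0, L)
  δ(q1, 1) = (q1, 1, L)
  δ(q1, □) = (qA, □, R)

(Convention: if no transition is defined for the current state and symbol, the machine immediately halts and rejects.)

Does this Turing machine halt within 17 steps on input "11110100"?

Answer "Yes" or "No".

Execution trace:
Initial: [q0]11110100
Step 1: δ(q0, 1) = (q0, 1, R) → 1[q0]1110100
Step 2: δ(q0, 1) = (q0, 1, R) → 11[q0]110100
Step 3: δ(q0, 1) = (q0, 1, R) → 111[q0]10100
Step 4: δ(q0, 1) = (q0, 1, R) → 1111[q0]0100
Step 5: δ(q0, 0) = (q0, 0, R) → 11110[q0]100
Step 6: δ(q0, 1) = (q0, 1, R) → 111101[q0]00
Step 7: δ(q0, 0) = (q0, 0, R) → 1111010[q0]0
Step 8: δ(q0, 0) = (q0, 0, R) → 11110100[q0]□
Step 9: δ(q0, □) = (q1, 0, L) → 1111010[q1]00
Step 10: δ(q1, 0) = (q1, 0, L) → 111101[q1]000
Step 11: δ(q1, 0) = (q1, 0, L) → 11110[q1]1000
Step 12: δ(q1, 1) = (q1, 1, L) → 1111[q1]01000
Step 13: δ(q1, 0) = (q1, 0, L) → 111[q1]101000
Step 14: δ(q1, 1) = (q1, 1, L) → 11[q1]1101000
Step 15: δ(q1, 1) = (q1, 1, L) → 1[q1]11101000
Step 16: δ(q1, 1) = (q1, 1, L) → [q1]111101000
Step 17: δ(q1, 1) = (q1, 1, L) → [q1]□111101000

The machine has not reached a halting state after 17 steps.
The machine did not halt within the 17-step bound.

Answer: No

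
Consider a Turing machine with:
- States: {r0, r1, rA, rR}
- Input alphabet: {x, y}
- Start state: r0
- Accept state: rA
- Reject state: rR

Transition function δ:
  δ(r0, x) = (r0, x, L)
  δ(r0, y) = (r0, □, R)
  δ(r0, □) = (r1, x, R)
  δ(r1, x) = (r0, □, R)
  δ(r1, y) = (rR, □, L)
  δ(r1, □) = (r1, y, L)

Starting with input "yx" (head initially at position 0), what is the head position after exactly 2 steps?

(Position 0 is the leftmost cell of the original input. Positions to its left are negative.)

Execution trace (head position shown):
Step 0: [r0]yx  (head at position 0)
Step 1: move right → □[r0]x  (head at position 1)
Step 2: move left → [r0]□x  (head at position 0)

After 2 steps, the head is at position 0.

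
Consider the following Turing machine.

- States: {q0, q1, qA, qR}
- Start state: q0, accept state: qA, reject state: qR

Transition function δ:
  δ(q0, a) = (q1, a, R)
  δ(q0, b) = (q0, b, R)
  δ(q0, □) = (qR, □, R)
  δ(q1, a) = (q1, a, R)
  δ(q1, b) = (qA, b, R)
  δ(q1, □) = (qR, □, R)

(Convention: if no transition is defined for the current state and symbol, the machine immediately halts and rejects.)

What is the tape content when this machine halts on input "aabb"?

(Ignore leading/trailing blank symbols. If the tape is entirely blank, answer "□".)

Execution trace:
Initial: [q0]aabb
Step 1: δ(q0, a) = (q1, a, R) → a[q1]abb
Step 2: δ(q1, a) = (q1, a, R) → aa[q1]bb
Step 3: δ(q1, b) = (qA, b, R) → aab[qA]b

The machine reaches the accept state qA and halts.

Final tape (ignoring leading/trailing blanks): aabb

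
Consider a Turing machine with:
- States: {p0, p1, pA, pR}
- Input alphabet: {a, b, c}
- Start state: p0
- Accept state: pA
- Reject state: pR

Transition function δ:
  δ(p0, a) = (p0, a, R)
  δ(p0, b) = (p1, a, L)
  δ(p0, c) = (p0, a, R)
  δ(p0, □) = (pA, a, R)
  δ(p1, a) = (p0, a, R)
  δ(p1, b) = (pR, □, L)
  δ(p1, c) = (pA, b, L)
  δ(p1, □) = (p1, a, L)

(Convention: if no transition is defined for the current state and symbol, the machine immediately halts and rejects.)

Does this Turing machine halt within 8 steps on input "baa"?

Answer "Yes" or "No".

Execution trace:
Initial: [p0]baa
Step 1: δ(p0, b) = (p1, a, L) → [p1]□aaa
Step 2: δ(p1, □) = (p1, a, L) → [p1]□aaaa
Step 3: δ(p1, □) = (p1, a, L) → [p1]□aaaaa
Step 4: δ(p1, □) = (p1, a, L) → [p1]□aaaaaa
Step 5: δ(p1, □) = (p1, a, L) → [p1]□aaaaaaa
Step 6: δ(p1, □) = (p1, a, L) → [p1]□aaaaaaaa
Step 7: δ(p1, □) = (p1, a, L) → [p1]□aaaaaaaaa
Step 8: δ(p1, □) = (p1, a, L) → [p1]□aaaaaaaaaa

The machine has not reached a halting state after 8 steps.
The machine did not halt within the 8-step bound.

Answer: No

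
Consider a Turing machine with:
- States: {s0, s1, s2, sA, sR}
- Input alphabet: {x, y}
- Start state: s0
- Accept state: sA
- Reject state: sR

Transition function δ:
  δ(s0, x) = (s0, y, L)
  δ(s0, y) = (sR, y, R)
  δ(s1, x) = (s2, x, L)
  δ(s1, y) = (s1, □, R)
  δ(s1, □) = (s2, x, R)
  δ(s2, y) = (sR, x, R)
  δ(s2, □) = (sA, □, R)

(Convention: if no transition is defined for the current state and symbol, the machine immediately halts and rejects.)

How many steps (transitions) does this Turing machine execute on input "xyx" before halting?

Execution trace:
Initial: [s0]xyx
Step 1: δ(s0, x) = (s0, y, L) → [s0]□yyx

No transition is defined for δ(s0, □). By convention the machine halts and rejects.

The machine executed 1 step before halting.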